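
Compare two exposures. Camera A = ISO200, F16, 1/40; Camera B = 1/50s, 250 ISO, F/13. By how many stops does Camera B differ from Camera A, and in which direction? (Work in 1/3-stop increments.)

2/3 stop brighter

Aperture: f/16 → f/14 → f/13 — 2/3 stop wider (brighter).
Shutter speed: 1/40 → 1/50 — 1/3 stop shorter (darker).
ISO: 200 → 250 — 1/3 stop higher (brighter).
Net: +2/3 −1/3 +1/3 = +2/3 stops.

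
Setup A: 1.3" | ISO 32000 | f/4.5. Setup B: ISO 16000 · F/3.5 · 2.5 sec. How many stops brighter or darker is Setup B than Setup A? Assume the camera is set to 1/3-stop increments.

2/3 stop brighter

Aperture: f/4.5 → f/4 → f/3.5 — 2/3 stop larger aperture (brighter).
Shutter speed: 1.3 → 1.6 → 2 → 2.5 — 1 stop longer (brighter).
ISO: 32000 → 25600 → 20000 → 16000 — 1 stop lower (darker).
Net: +2/3 +1 −1 = +2/3 stops.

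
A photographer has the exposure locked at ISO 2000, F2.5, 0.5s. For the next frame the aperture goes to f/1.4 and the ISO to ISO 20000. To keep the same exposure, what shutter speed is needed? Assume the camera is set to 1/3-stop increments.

Aperture: f/2.5 → f/2.2 → f/2 → f/1.8 → f/1.6 → f/1.4 — 1 2/3 stops opened up (brighter).
ISO: 2000 → 2500 → 3200 → 4000 → 5000 → 6400 → 8000 → 10000 → 12800 → 16000 → 20000 — 3 1/3 stops higher (brighter).
Net change so far: 5 stops brighter. Offset with the shutter speed: 0.5 → 0.4 → 0.3 → 1/4 → 1/5 → 1/6 → 1/8 → 1/10 → 1/13 → 1/15 → 1/20 → 1/25 → 1/30 → 1/40 → 1/50 → 1/60.

1/60s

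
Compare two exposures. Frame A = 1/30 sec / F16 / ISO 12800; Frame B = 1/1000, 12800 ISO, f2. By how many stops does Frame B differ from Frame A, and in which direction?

1 stop brighter

Aperture: f/16 → f/11 → f/8 → f/5.6 → f/4 → f/2.8 → f/2 — 6 stops larger aperture (brighter).
Shutter speed: 1/30 → 1/60 → 1/125 → 1/250 → 1/500 → 1/1000 — 5 stops shorter (darker).
ISO: unchanged.
Net: +6 −5 = +1 stop.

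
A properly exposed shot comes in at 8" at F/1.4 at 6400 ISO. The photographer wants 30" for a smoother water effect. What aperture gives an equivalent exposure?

f/2.8

Shutter speed: 8 → 15 → 30 — 2 stops longer (brighter).
Need 2 stops darker from the aperture: f/1.4 → f/2 → f/2.8.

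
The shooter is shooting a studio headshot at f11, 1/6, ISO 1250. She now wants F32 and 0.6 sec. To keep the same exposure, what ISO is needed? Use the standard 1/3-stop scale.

ISO 2500

Aperture: f/11 → f/13 → f/14 → f/16 → f/18 → f/20 → f/22 → f/25 → f/29 → f/32 — 3 stops smaller aperture (darker).
Shutter speed: 1/6 → 1/5 → 1/4 → 0.3 → 0.4 → 0.5 → 0.6 — 2 stops longer (brighter).
Net change so far: 1 stop darker. Offset with the ISO: 1250 → 1600 → 2000 → 2500.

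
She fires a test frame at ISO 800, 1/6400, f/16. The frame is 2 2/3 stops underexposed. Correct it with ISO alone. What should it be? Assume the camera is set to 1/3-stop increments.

Underexposed by 2 2/3 stops → need 2 2/3 stops brighter.
ISO: 800 → 1000 → 1250 → 1600 → 2000 → 2500 → 3200 → 4000 → 5000.

ISO 5000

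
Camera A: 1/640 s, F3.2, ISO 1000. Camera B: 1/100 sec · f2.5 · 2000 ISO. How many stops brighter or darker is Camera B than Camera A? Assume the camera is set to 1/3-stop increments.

Aperture: f/3.2 → f/2.8 → f/2.5 — 2/3 stop wider (brighter).
Shutter speed: 1/640 → 1/500 → 1/400 → 1/320 → 1/250 → 1/200 → 1/160 → 1/125 → 1/100 — 2 2/3 stops longer (brighter).
ISO: 1000 → 1250 → 1600 → 2000 — 1 stop raised (brighter).
Net: +2/3 +2 2/3 +1 = +4 1/3 stops.

4 1/3 stops brighter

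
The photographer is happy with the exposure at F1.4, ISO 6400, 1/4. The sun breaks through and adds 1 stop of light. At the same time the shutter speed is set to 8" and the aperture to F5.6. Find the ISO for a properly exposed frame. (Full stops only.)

Scene light: 1 stop brighter.
Shutter speed: 1/4 → 1/2 → 1 → 2 → 4 → 8 — 5 stops slower (brighter).
Aperture: f/1.4 → f/2 → f/2.8 → f/4 → f/5.6 — 4 stops smaller aperture (darker).
Net so far: 2 stops brighter. ISO: 6400 → 3200 → 1600.

ISO 1600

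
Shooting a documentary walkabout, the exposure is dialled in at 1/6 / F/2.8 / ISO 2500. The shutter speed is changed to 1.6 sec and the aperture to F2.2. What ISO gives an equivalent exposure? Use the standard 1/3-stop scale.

ISO 160

Shutter speed: 1/6 → 1/5 → 1/4 → 0.3 → 0.4 → 0.5 → 0.6 → 0.8 → 1 → 1.3 → 1.6 — 3 1/3 stops longer (brighter).
Aperture: f/2.8 → f/2.5 → f/2.2 — 2/3 stop wider (brighter).
Net change so far: 4 stops brighter. Offset with the ISO: 2500 → 2000 → 1600 → 1250 → 1000 → 800 → 640 → 500 → 400 → 320 → 250 → 200 → 160.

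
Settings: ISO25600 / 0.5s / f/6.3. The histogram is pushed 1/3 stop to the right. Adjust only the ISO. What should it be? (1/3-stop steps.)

ISO 20000

Overexposed by 1/3 stop → need 1/3 stop darker.
ISO: 25600 → 20000.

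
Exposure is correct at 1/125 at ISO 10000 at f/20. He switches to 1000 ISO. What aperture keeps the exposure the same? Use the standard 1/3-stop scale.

ISO: 10000 → 8000 → 6400 → 5000 → 4000 → 3200 → 2500 → 2000 → 1600 → 1250 → 1000 — 3 1/3 stops lower (darker).
Need 3 1/3 stops brighter from the aperture: f/20 → f/18 → f/16 → f/14 → f/13 → f/11 → f/10 → f/9 → f/8 → f/7.1 → f/6.3.

f/6.3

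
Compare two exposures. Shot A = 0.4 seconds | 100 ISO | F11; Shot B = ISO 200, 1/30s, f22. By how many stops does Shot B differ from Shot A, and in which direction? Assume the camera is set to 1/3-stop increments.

4 2/3 stops darker

Aperture: f/11 → f/13 → f/14 → f/16 → f/18 → f/20 → f/22 — 2 stops stopped down (darker).
Shutter speed: 0.4 → 0.3 → 1/4 → 1/5 → 1/6 → 1/8 → 1/10 → 1/13 → 1/15 → 1/20 → 1/25 → 1/30 — 3 2/3 stops faster (darker).
ISO: 100 → 125 → 160 → 200 — 1 stop higher (brighter).
Net: −2 −3 2/3 +1 = −4 2/3 stops.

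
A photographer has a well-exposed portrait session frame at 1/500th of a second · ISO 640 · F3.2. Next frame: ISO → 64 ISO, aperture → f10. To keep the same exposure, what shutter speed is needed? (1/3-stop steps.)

1/5s

ISO: 640 → 500 → 400 → 320 → 250 → 200 → 160 → 125 → 100 → 80 → 64 — 3 1/3 stops lower (darker).
Aperture: f/3.2 → f/3.5 → f/4 → f/4.5 → f/5 → f/5.6 → f/6.3 → f/7.1 → f/8 → f/9 → f/10 — 3 1/3 stops smaller aperture (darker).
Net change so far: 6 2/3 stops darker. Offset with the shutter speed: 1/500 → 1/400 → 1/320 → 1/250 → 1/200 → 1/160 → 1/125 → 1/100 → 1/80 → 1/60 → 1/50 → 1/40 → 1/30 → 1/25 → 1/20 → 1/15 → 1/13 → 1/10 → 1/8 → 1/6 → 1/5.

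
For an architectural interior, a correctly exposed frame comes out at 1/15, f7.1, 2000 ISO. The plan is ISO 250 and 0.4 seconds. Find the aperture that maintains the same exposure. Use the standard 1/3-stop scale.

f/6.3

ISO: 2000 → 1600 → 1250 → 1000 → 800 → 640 → 500 → 400 → 320 → 250 — 3 stops lower (darker).
Shutter speed: 1/15 → 1/13 → 1/10 → 1/8 → 1/6 → 1/5 → 1/4 → 0.3 → 0.4 — 2 2/3 stops slower (brighter).
Net change so far: 1/3 stop darker. Offset with the aperture: f/7.1 → f/6.3.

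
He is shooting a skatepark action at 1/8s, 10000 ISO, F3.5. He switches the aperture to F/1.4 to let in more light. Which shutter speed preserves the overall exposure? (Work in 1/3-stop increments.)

Aperture: f/3.5 → f/3.2 → f/2.8 → f/2.5 → f/2.2 → f/2 → f/1.8 → f/1.6 → f/1.4 — 2 2/3 stops opened up (brighter).
Need 2 2/3 stops darker from the shutter speed: 1/8 → 1/10 → 1/13 → 1/15 → 1/20 → 1/25 → 1/30 → 1/40 → 1/50.

1/50s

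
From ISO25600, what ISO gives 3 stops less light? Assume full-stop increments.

ISO: 25600 → 12800 → 6400 → 3200 — 3 stops lower (darker).

ISO 3200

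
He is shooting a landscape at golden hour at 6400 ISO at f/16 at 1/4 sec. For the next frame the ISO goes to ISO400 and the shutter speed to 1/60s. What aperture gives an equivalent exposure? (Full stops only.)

f/1.0

ISO: 6400 → 3200 → 1600 → 800 → 400 — 4 stops lower (darker).
Shutter speed: 1/4 → 1/8 → 1/15 → 1/30 → 1/60 — 4 stops shorter (darker).
Net change so far: 8 stops darker. Offset with the aperture: f/16 → f/11 → f/8 → f/5.6 → f/4 → f/2.8 → f/2 → f/1.4 → f/1.0.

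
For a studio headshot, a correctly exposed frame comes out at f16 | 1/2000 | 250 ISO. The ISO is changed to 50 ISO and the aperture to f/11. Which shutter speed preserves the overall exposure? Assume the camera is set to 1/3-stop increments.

ISO: 250 → 200 → 160 → 125 → 100 → 80 → 64 → 50 — 2 1/3 stops dropped (darker).
Aperture: f/16 → f/14 → f/13 → f/11 — 1 stop opened up (brighter).
Net change so far: 1 1/3 stops darker. Offset with the shutter speed: 1/2000 → 1/1600 → 1/1250 → 1/1000 → 1/800.

1/800s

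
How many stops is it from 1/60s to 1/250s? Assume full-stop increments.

1/60 → 1/125 → 1/250 — count the steps: 2 stops.

2 stops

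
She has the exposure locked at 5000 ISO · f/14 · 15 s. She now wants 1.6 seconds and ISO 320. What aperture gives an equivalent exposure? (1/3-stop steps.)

Shutter speed: 15 → 13 → 10 → 8 → 6 → 5 → 4 → 3.2 → 2.5 → 2 → 1.6 — 3 1/3 stops faster (darker).
ISO: 5000 → 4000 → 3200 → 2500 → 2000 → 1600 → 1250 → 1000 → 800 → 640 → 500 → 400 → 320 — 4 stops dropped (darker).
Net change so far: 7 1/3 stops darker. Offset with the aperture: f/14 → f/13 → f/11 → f/10 → f/9 → f/8 → f/7.1 → f/6.3 → f/5.6 → f/5 → f/4.5 → f/4 → f/3.5 → f/3.2 → f/2.8 → f/2.5 → f/2.2 → f/2 → f/1.8 → f/1.6 → f/1.4 → f/1.2 → f/1.1.

f/1.1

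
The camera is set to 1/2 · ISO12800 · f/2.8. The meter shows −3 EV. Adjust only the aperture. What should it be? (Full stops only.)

Underexposed by 3 stops → need 3 stops brighter.
Aperture: f/2.8 → f/2 → f/1.4 → f/1.0.

f/1.0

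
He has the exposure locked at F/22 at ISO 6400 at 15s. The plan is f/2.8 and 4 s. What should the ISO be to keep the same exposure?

ISO 400

Aperture: f/22 → f/16 → f/11 → f/8 → f/5.6 → f/4 → f/2.8 — 6 stops wider (brighter).
Shutter speed: 15 → 8 → 4 — 2 stops shorter (darker).
Net change so far: 4 stops brighter. Offset with the ISO: 6400 → 3200 → 1600 → 800 → 400.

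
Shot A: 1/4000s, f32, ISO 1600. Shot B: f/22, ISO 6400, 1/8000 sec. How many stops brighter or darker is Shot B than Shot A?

Aperture: f/32 → f/22 — 1 stop larger aperture (brighter).
Shutter speed: 1/4000 → 1/8000 — 1 stop faster (darker).
ISO: 1600 → 3200 → 6400 — 2 stops raised (brighter).
Net: +1 −1 +2 = +2 stops.

2 stops brighter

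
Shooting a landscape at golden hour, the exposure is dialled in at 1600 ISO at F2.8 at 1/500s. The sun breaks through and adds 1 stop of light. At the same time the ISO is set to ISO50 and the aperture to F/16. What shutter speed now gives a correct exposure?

Scene light: 1 stop brighter.
ISO: 1600 → 800 → 400 → 200 → 100 → 50 — 5 stops lower (darker).
Aperture: f/2.8 → f/4 → f/5.6 → f/8 → f/11 → f/16 — 5 stops smaller aperture (darker).
Net so far: 9 stops darker. Shutter speed: 1/500 → 1/250 → 1/125 → 1/60 → 1/30 → 1/15 → 1/8 → 1/4 → 1/2 → 1.

1 s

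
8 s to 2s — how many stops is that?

2 stops

8 → 4 → 2 — count the steps: 2 stops.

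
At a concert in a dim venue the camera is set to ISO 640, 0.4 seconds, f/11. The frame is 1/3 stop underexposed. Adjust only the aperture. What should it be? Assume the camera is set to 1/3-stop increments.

Underexposed by 1/3 stop → need 1/3 stop brighter.
Aperture: f/11 → f/10.

f/10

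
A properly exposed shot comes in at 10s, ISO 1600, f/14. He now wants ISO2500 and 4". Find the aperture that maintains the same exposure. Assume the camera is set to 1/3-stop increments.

ISO: 1600 → 2000 → 2500 — 2/3 stop higher (brighter).
Shutter speed: 10 → 8 → 6 → 5 → 4 — 1 1/3 stops shorter (darker).
Net change so far: 2/3 stop darker. Offset with the aperture: f/14 → f/13 → f/11.

f/11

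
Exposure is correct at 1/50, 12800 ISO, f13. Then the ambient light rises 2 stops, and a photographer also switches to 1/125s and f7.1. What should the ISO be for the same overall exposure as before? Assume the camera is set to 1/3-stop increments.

Scene light: 2 stops brighter.
Shutter speed: 1/50 → 1/60 → 1/80 → 1/100 → 1/125 — 1 1/3 stops faster (darker).
Aperture: f/13 → f/11 → f/10 → f/9 → f/8 → f/7.1 — 1 2/3 stops opened up (brighter).
Net so far: 2 1/3 stops brighter. ISO: 12800 → 10000 → 8000 → 6400 → 5000 → 4000 → 3200 → 2500.

ISO 2500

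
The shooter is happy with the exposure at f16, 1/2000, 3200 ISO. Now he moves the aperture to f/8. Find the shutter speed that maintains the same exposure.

1/8000s

Aperture: f/16 → f/11 → f/8 — 2 stops larger aperture (brighter).
Need 2 stops darker from the shutter speed: 1/2000 → 1/4000 → 1/8000.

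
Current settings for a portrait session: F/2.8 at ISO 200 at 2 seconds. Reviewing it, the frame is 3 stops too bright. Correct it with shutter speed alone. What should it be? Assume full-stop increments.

Overexposed by 3 stops → need 3 stops darker.
Shutter speed: 2 → 1 → 1/2 → 1/4.

1/4s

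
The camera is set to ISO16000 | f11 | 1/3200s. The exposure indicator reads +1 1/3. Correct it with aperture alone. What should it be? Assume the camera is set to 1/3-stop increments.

f/18

Overexposed by 1 1/3 stops → need 1 1/3 stops darker.
Aperture: f/11 → f/13 → f/14 → f/16 → f/18.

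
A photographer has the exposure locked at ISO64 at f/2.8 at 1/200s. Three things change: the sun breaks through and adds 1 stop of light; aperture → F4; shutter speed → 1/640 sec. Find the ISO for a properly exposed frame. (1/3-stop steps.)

Scene light: 1 stop brighter.
Aperture: f/2.8 → f/3.2 → f/3.5 → f/4 — 1 stop stopped down (darker).
Shutter speed: 1/200 → 1/250 → 1/320 → 1/400 → 1/500 → 1/640 — 1 2/3 stops shorter (darker).
Net so far: 1 2/3 stops darker. ISO: 64 → 80 → 100 → 125 → 160 → 200.

ISO 200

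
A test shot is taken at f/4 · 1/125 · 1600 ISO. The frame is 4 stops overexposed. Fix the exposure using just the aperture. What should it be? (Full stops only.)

f/16

Overexposed by 4 stops → need 4 stops darker.
Aperture: f/4 → f/5.6 → f/8 → f/11 → f/16.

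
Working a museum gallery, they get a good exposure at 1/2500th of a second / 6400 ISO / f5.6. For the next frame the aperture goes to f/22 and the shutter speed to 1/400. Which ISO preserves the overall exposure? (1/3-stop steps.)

Aperture: f/5.6 → f/6.3 → f/7.1 → f/8 → f/9 → f/10 → f/11 → f/13 → f/14 → f/16 → f/18 → f/20 → f/22 — 4 stops smaller aperture (darker).
Shutter speed: 1/2500 → 1/2000 → 1/1600 → 1/1250 → 1/1000 → 1/800 → 1/640 → 1/500 → 1/400 — 2 2/3 stops slower (brighter).
Net change so far: 1 1/3 stops darker. Offset with the ISO: 6400 → 8000 → 10000 → 12800 → 16000.

ISO 16000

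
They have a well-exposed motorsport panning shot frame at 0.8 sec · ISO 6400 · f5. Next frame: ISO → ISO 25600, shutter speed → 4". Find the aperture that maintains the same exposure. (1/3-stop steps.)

f/22

ISO: 6400 → 8000 → 10000 → 12800 → 16000 → 20000 → 25600 — 2 stops raised (brighter).
Shutter speed: 0.8 → 1 → 1.3 → 1.6 → 2 → 2.5 → 3.2 → 4 — 2 1/3 stops longer (brighter).
Net change so far: 4 1/3 stops brighter. Offset with the aperture: f/5 → f/5.6 → f/6.3 → f/7.1 → f/8 → f/9 → f/10 → f/11 → f/13 → f/14 → f/16 → f/18 → f/20 → f/22.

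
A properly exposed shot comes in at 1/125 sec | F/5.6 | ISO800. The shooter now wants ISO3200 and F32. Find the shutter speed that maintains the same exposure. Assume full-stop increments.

1/15s

ISO: 800 → 1600 → 3200 — 2 stops higher (brighter).
Aperture: f/5.6 → f/8 → f/11 → f/16 → f/22 → f/32 — 5 stops stopped down (darker).
Net change so far: 3 stops darker. Offset with the shutter speed: 1/125 → 1/60 → 1/30 → 1/15.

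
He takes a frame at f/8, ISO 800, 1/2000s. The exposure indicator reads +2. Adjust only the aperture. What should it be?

Overexposed by 2 stops → need 2 stops darker.
Aperture: f/8 → f/11 → f/16.

f/16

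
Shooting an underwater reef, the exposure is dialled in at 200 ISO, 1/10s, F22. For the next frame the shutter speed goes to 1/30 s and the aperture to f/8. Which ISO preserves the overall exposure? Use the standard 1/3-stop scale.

ISO 80

Shutter speed: 1/10 → 1/13 → 1/15 → 1/20 → 1/25 → 1/30 — 1 2/3 stops shorter (darker).
Aperture: f/22 → f/20 → f/18 → f/16 → f/14 → f/13 → f/11 → f/10 → f/9 → f/8 — 3 stops opened up (brighter).
Net change so far: 1 1/3 stops brighter. Offset with the ISO: 200 → 160 → 125 → 100 → 80.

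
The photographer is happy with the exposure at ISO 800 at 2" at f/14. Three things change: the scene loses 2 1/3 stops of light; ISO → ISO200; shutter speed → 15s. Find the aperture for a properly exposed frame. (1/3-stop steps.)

Scene light: 2 1/3 stops darker.
ISO: 800 → 640 → 500 → 400 → 320 → 250 → 200 — 2 stops lower (darker).
Shutter speed: 2 → 2.5 → 3.2 → 4 → 5 → 6 → 8 → 10 → 13 → 15 — 3 stops longer (brighter).
Net so far: 1 1/3 stops darker. Aperture: f/14 → f/13 → f/11 → f/10 → f/9.

f/9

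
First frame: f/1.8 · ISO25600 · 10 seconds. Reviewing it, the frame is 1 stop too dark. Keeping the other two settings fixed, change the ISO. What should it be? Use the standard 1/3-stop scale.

Underexposed by 1 stop → need 1 stop brighter.
ISO: 25600 → 32000 → 40000 → 51200.

ISO 51200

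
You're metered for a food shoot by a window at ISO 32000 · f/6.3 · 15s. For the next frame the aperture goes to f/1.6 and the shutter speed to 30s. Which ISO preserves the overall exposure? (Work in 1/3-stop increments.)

Aperture: f/6.3 → f/5.6 → f/5 → f/4.5 → f/4 → f/3.5 → f/3.2 → f/2.8 → f/2.5 → f/2.2 → f/2 → f/1.8 → f/1.6 — 4 stops larger aperture (brighter).
Shutter speed: 15 → 20 → 25 → 30 — 1 stop longer (brighter).
Net change so far: 5 stops brighter. Offset with the ISO: 32000 → 25600 → 20000 → 16000 → 12800 → 10000 → 8000 → 6400 → 5000 → 4000 → 3200 → 2500 → 2000 → 1600 → 1250 → 1000.

ISO 1000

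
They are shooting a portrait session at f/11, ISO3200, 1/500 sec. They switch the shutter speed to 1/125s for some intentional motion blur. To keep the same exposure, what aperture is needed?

Shutter speed: 1/500 → 1/250 → 1/125 — 2 stops slower (brighter).
Need 2 stops darker from the aperture: f/11 → f/16 → f/22.

f/22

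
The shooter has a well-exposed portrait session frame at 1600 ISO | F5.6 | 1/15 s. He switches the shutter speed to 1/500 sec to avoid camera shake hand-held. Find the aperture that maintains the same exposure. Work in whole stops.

Shutter speed: 1/15 → 1/30 → 1/60 → 1/125 → 1/250 → 1/500 — 5 stops shorter (darker).
Need 5 stops brighter from the aperture: f/5.6 → f/4 → f/2.8 → f/2 → f/1.4 → f/1.0.

f/1.0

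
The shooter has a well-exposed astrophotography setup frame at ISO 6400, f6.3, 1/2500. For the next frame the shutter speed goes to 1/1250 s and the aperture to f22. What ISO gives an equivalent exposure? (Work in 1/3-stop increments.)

Shutter speed: 1/2500 → 1/2000 → 1/1600 → 1/1250 — 1 stop slower (brighter).
Aperture: f/6.3 → f/7.1 → f/8 → f/9 → f/10 → f/11 → f/13 → f/14 → f/16 → f/18 → f/20 → f/22 — 3 2/3 stops stopped down (darker).
Net change so far: 2 2/3 stops darker. Offset with the ISO: 6400 → 8000 → 10000 → 12800 → 16000 → 20000 → 25600 → 32000 → 40000.

ISO 40000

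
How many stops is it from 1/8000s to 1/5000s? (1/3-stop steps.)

1/8000 → 1/6400 → 1/5000 — count the steps: 2 third-stops = 2/3 stop.

2/3 stop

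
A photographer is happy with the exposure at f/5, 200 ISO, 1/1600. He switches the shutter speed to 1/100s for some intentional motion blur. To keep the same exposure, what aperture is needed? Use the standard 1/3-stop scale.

f/20

Shutter speed: 1/1600 → 1/1250 → 1/1000 → 1/800 → 1/640 → 1/500 → 1/400 → 1/320 → 1/250 → 1/200 → 1/160 → 1/125 → 1/100 — 4 stops slower (brighter).
Need 4 stops darker from the aperture: f/5 → f/5.6 → f/6.3 → f/7.1 → f/8 → f/9 → f/10 → f/11 → f/13 → f/14 → f/16 → f/18 → f/20.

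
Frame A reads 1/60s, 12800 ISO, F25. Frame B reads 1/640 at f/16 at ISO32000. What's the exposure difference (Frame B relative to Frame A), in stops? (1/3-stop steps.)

2/3 stop darker

Aperture: f/25 → f/22 → f/20 → f/18 → f/16 — 1 1/3 stops opened up (brighter).
Shutter speed: 1/60 → 1/80 → 1/100 → 1/125 → 1/160 → 1/200 → 1/250 → 1/320 → 1/400 → 1/500 → 1/640 — 3 1/3 stops faster (darker).
ISO: 12800 → 16000 → 20000 → 25600 → 32000 — 1 1/3 stops raised (brighter).
Net: +1 1/3 −3 1/3 +1 1/3 = −2/3 stops.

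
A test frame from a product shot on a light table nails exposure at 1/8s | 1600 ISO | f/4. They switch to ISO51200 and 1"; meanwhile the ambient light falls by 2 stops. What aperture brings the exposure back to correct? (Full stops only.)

Scene light: 2 stops darker.
ISO: 1600 → 3200 → 6400 → 12800 → 25600 → 51200 — 5 stops raised (brighter).
Shutter speed: 1/8 → 1/4 → 1/2 → 1 — 3 stops longer (brighter).
Net so far: 6 stops brighter. Aperture: f/4 → f/5.6 → f/8 → f/11 → f/16 → f/22 → f/32.

f/32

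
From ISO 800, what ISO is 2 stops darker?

ISO 200

ISO: 800 → 400 → 200 — 2 stops lower (darker).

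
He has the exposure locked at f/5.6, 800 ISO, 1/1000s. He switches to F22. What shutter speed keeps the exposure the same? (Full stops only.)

1/60s

Aperture: f/5.6 → f/8 → f/11 → f/16 → f/22 — 4 stops smaller aperture (darker).
Need 4 stops brighter from the shutter speed: 1/1000 → 1/500 → 1/250 → 1/125 → 1/60.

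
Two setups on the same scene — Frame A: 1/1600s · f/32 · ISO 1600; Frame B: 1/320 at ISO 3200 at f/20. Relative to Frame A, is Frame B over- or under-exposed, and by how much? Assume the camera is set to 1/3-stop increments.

4 2/3 stops brighter

Aperture: f/32 → f/29 → f/25 → f/22 → f/20 — 1 1/3 stops wider (brighter).
Shutter speed: 1/1600 → 1/1250 → 1/1000 → 1/800 → 1/640 → 1/500 → 1/400 → 1/320 — 2 1/3 stops slower (brighter).
ISO: 1600 → 2000 → 2500 → 3200 — 1 stop higher (brighter).
Net: +1 1/3 +2 1/3 +1 = +4 2/3 stops.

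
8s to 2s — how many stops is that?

2 stops

8 → 4 → 2 — count the steps: 2 stops.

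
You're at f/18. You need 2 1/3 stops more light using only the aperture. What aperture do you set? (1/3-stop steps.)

Aperture: f/18 → f/16 → f/14 → f/13 → f/11 → f/10 → f/9 → f/8 — 2 1/3 stops larger aperture (brighter).

f/8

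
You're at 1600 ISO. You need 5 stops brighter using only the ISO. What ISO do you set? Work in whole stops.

ISO: 1600 → 3200 → 6400 → 12800 → 25600 → 51200 — 5 stops raised (brighter).

ISO 51200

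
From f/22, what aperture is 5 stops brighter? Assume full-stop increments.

Aperture: f/22 → f/16 → f/11 → f/8 → f/5.6 → f/4 — 5 stops opened up (brighter).

f/4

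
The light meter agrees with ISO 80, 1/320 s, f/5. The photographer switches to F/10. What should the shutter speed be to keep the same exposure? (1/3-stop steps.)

Aperture: f/5 → f/5.6 → f/6.3 → f/7.1 → f/8 → f/9 → f/10 — 2 stops smaller aperture (darker).
Need 2 stops brighter from the shutter speed: 1/320 → 1/250 → 1/200 → 1/160 → 1/125 → 1/100 → 1/80.

1/80s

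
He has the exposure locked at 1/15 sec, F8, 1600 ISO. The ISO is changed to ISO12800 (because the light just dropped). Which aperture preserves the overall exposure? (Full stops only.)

ISO: 1600 → 3200 → 6400 → 12800 — 3 stops higher (brighter).
Need 3 stops darker from the aperture: f/8 → f/11 → f/16 → f/22.

f/22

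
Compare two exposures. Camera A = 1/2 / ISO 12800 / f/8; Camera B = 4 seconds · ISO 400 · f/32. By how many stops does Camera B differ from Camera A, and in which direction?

Aperture: f/8 → f/11 → f/16 → f/22 → f/32 — 4 stops narrower (darker).
Shutter speed: 1/2 → 1 → 2 → 4 — 3 stops slower (brighter).
ISO: 12800 → 6400 → 3200 → 1600 → 800 → 400 — 5 stops dropped (darker).
Net: −4 +3 −5 = −6 stops.

6 stops darker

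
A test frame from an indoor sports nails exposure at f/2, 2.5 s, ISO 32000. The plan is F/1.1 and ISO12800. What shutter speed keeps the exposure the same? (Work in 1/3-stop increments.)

Aperture: f/2 → f/1.8 → f/1.6 → f/1.4 → f/1.2 → f/1.1 — 1 2/3 stops wider (brighter).
ISO: 32000 → 25600 → 20000 → 16000 → 12800 — 1 1/3 stops dropped (darker).
Net change so far: 1/3 stop brighter. Offset with the shutter speed: 2.5 → 2.

2 s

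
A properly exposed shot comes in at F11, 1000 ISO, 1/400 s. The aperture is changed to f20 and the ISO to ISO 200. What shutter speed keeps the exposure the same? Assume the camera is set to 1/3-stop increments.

1/25s

Aperture: f/11 → f/13 → f/14 → f/16 → f/18 → f/20 — 1 2/3 stops smaller aperture (darker).
ISO: 1000 → 800 → 640 → 500 → 400 → 320 → 250 → 200 — 2 1/3 stops lower (darker).
Net change so far: 4 stops darker. Offset with the shutter speed: 1/400 → 1/320 → 1/250 → 1/200 → 1/160 → 1/125 → 1/100 → 1/80 → 1/60 → 1/50 → 1/40 → 1/30 → 1/25.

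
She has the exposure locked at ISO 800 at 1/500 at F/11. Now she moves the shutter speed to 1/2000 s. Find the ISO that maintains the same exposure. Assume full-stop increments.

ISO 3200

Shutter speed: 1/500 → 1/1000 → 1/2000 — 2 stops shorter (darker).
Need 2 stops brighter from the ISO: 800 → 1600 → 3200.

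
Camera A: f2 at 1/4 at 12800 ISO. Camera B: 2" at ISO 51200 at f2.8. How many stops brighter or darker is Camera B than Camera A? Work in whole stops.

Aperture: f/2 → f/2.8 — 1 stop stopped down (darker).
Shutter speed: 1/4 → 1/2 → 1 → 2 — 3 stops longer (brighter).
ISO: 12800 → 25600 → 51200 — 2 stops raised (brighter).
Net: −1 +3 +2 = +4 stops.

4 stops brighter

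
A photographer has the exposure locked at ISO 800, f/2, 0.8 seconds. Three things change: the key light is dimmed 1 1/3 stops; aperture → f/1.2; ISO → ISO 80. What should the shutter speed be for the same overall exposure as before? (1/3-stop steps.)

Scene light: 1 1/3 stops darker.
Aperture: f/2 → f/1.8 → f/1.6 → f/1.4 → f/1.2 — 1 1/3 stops opened up (brighter).
ISO: 800 → 640 → 500 → 400 → 320 → 250 → 200 → 160 → 125 → 100 → 80 — 3 1/3 stops dropped (darker).
Net so far: 3 1/3 stops darker. Shutter speed: 0.8 → 1 → 1.3 → 1.6 → 2 → 2.5 → 3.2 → 4 → 5 → 6 → 8.

8 s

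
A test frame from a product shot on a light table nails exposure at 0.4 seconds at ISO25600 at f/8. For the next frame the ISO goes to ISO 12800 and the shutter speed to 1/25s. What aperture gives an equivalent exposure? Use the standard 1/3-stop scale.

f/1.8

ISO: 25600 → 20000 → 16000 → 12800 — 1 stop lower (darker).
Shutter speed: 0.4 → 0.3 → 1/4 → 1/5 → 1/6 → 1/8 → 1/10 → 1/13 → 1/15 → 1/20 → 1/25 — 3 1/3 stops faster (darker).
Net change so far: 4 1/3 stops darker. Offset with the aperture: f/8 → f/7.1 → f/6.3 → f/5.6 → f/5 → f/4.5 → f/4 → f/3.5 → f/3.2 → f/2.8 → f/2.5 → f/2.2 → f/2 → f/1.8.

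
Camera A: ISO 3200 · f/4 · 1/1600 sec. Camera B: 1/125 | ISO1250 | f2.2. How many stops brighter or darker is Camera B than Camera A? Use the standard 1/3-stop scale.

4 stops brighter

Aperture: f/4 → f/3.5 → f/3.2 → f/2.8 → f/2.5 → f/2.2 — 1 2/3 stops larger aperture (brighter).
Shutter speed: 1/1600 → 1/1250 → 1/1000 → 1/800 → 1/640 → 1/500 → 1/400 → 1/320 → 1/250 → 1/200 → 1/160 → 1/125 — 3 2/3 stops slower (brighter).
ISO: 3200 → 2500 → 2000 → 1600 → 1250 — 1 1/3 stops dropped (darker).
Net: +1 2/3 +3 2/3 −1 1/3 = +4 stops.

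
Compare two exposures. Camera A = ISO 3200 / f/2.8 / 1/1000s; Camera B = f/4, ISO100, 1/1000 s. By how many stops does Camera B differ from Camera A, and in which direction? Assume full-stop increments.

6 stops darker

Aperture: f/2.8 → f/4 — 1 stop stopped down (darker).
Shutter speed: unchanged.
ISO: 3200 → 1600 → 800 → 400 → 200 → 100 — 5 stops dropped (darker).
Net: −1 −5 = −6 stops.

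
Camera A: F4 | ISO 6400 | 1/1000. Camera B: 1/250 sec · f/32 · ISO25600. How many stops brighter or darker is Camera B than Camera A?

Aperture: f/4 → f/5.6 → f/8 → f/11 → f/16 → f/22 → f/32 — 6 stops stopped down (darker).
Shutter speed: 1/1000 → 1/500 → 1/250 — 2 stops longer (brighter).
ISO: 6400 → 12800 → 25600 — 2 stops higher (brighter).
Net: −6 +2 +2 = −2 stops.

2 stops darker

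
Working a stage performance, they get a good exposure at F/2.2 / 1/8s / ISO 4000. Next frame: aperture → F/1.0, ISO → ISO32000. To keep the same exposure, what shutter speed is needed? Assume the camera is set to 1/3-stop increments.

1/320s

Aperture: f/2.2 → f/2 → f/1.8 → f/1.6 → f/1.4 → f/1.2 → f/1.1 → f/1.0 — 2 1/3 stops opened up (brighter).
ISO: 4000 → 5000 → 6400 → 8000 → 10000 → 12800 → 16000 → 20000 → 25600 → 32000 — 3 stops higher (brighter).
Net change so far: 5 1/3 stops brighter. Offset with the shutter speed: 1/8 → 1/10 → 1/13 → 1/15 → 1/20 → 1/25 → 1/30 → 1/40 → 1/50 → 1/60 → 1/80 → 1/100 → 1/125 → 1/160 → 1/200 → 1/250 → 1/320.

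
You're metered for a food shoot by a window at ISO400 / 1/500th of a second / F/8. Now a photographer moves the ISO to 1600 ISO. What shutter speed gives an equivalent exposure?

ISO: 400 → 800 → 1600 — 2 stops raised (brighter).
Need 2 stops darker from the shutter speed: 1/500 → 1/1000 → 1/2000.

1/2000s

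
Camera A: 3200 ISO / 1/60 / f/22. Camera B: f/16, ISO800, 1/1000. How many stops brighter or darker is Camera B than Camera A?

Aperture: f/22 → f/16 — 1 stop opened up (brighter).
Shutter speed: 1/60 → 1/125 → 1/250 → 1/500 → 1/1000 — 4 stops faster (darker).
ISO: 3200 → 1600 → 800 — 2 stops lower (darker).
Net: +1 −4 −2 = −5 stops.

5 stops darker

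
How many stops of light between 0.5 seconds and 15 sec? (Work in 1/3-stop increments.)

5 stops

0.5 → 0.6 → 0.8 → 1 → 1.3 → 1.6 → 2 → 2.5 → 3.2 → 4 → 5 → 6 → 8 → 10 → 13 → 15 — count the steps: 15 third-stops = 5 stops.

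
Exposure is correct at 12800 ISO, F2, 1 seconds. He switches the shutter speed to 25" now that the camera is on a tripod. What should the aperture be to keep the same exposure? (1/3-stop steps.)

Shutter speed: 1 → 1.3 → 1.6 → 2 → 2.5 → 3.2 → 4 → 5 → 6 → 8 → 10 → 13 → 15 → 20 → 25 — 4 2/3 stops longer (brighter).
Need 4 2/3 stops darker from the aperture: f/2 → f/2.2 → f/2.5 → f/2.8 → f/3.2 → f/3.5 → f/4 → f/4.5 → f/5 → f/5.6 → f/6.3 → f/7.1 → f/8 → f/9 → f/10.

f/10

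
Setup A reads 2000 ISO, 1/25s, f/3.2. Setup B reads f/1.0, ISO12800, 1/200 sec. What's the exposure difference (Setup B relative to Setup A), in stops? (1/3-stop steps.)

3 stops brighter

Aperture: f/3.2 → f/2.8 → f/2.5 → f/2.2 → f/2 → f/1.8 → f/1.6 → f/1.4 → f/1.2 → f/1.1 → f/1.0 — 3 1/3 stops opened up (brighter).
Shutter speed: 1/25 → 1/30 → 1/40 → 1/50 → 1/60 → 1/80 → 1/100 → 1/125 → 1/160 → 1/200 — 3 stops shorter (darker).
ISO: 2000 → 2500 → 3200 → 4000 → 5000 → 6400 → 8000 → 10000 → 12800 — 2 2/3 stops higher (brighter).
Net: +3 1/3 −3 +2 2/3 = +3 stops.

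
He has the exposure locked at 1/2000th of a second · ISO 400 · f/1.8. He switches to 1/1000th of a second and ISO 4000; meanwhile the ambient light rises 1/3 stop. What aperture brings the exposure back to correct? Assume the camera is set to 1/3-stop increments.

f/9

Scene light: 1/3 stop brighter.
Shutter speed: 1/2000 → 1/1600 → 1/1250 → 1/1000 — 1 stop longer (brighter).
ISO: 400 → 500 → 640 → 800 → 1000 → 1250 → 1600 → 2000 → 2500 → 3200 → 4000 — 3 1/3 stops higher (brighter).
Net so far: 4 2/3 stops brighter. Aperture: f/1.8 → f/2 → f/2.2 → f/2.5 → f/2.8 → f/3.2 → f/3.5 → f/4 → f/4.5 → f/5 → f/5.6 → f/6.3 → f/7.1 → f/8 → f/9.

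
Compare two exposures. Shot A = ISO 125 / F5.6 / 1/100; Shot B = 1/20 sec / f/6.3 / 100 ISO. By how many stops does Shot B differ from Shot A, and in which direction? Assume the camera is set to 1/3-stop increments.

Aperture: f/5.6 → f/6.3 — 1/3 stop stopped down (darker).
Shutter speed: 1/100 → 1/80 → 1/60 → 1/50 → 1/40 → 1/30 → 1/25 → 1/20 — 2 1/3 stops slower (brighter).
ISO: 125 → 100 — 1/3 stop dropped (darker).
Net: −1/3 +2 1/3 −1/3 = +1 2/3 stops.

1 2/3 stops brighter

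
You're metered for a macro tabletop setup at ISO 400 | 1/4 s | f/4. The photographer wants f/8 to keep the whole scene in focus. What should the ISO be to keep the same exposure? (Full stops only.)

ISO 1600

Aperture: f/4 → f/5.6 → f/8 — 2 stops narrower (darker).
Need 2 stops brighter from the ISO: 400 → 800 → 1600.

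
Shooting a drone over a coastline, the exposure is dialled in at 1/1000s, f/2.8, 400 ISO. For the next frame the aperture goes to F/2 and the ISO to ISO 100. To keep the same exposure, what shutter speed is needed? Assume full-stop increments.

1/500s

Aperture: f/2.8 → f/2 — 1 stop wider (brighter).
ISO: 400 → 200 → 100 — 2 stops lower (darker).
Net change so far: 1 stop darker. Offset with the shutter speed: 1/1000 → 1/500.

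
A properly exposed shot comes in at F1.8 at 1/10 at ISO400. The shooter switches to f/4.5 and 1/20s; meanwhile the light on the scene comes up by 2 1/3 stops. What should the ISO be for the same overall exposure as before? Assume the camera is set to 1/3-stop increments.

ISO 1000

Scene light: 2 1/3 stops brighter.
Aperture: f/1.8 → f/2 → f/2.2 → f/2.5 → f/2.8 → f/3.2 → f/3.5 → f/4 → f/4.5 — 2 2/3 stops smaller aperture (darker).
Shutter speed: 1/10 → 1/13 → 1/15 → 1/20 — 1 stop faster (darker).
Net so far: 1 1/3 stops darker. ISO: 400 → 500 → 640 → 800 → 1000.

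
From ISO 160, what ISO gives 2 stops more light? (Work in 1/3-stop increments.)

ISO 640

ISO: 160 → 200 → 250 → 320 → 400 → 500 → 640 — 2 stops raised (brighter).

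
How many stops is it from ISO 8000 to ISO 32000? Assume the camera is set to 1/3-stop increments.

8000 → 10000 → 12800 → 16000 → 20000 → 25600 → 32000 — count the steps: 6 third-stops = 2 stops.

2 stops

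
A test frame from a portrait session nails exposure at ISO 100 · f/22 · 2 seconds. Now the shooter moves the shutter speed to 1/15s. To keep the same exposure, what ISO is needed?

ISO 3200

Shutter speed: 2 → 1 → 1/2 → 1/4 → 1/8 → 1/15 — 5 stops shorter (darker).
Need 5 stops brighter from the ISO: 100 → 200 → 400 → 800 → 1600 → 3200.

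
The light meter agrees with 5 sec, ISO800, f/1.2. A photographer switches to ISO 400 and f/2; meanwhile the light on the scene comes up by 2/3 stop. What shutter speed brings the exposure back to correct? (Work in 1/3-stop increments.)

15 s

Scene light: 2/3 stop brighter.
ISO: 800 → 640 → 500 → 400 — 1 stop lower (darker).
Aperture: f/1.2 → f/1.4 → f/1.6 → f/1.8 → f/2 — 1 1/3 stops stopped down (darker).
Net so far: 1 2/3 stops darker. Shutter speed: 5 → 6 → 8 → 10 → 13 → 15.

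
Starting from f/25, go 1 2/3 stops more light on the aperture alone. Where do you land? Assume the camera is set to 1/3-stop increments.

Aperture: f/25 → f/22 → f/20 → f/18 → f/16 → f/14 — 1 2/3 stops wider (brighter).

f/14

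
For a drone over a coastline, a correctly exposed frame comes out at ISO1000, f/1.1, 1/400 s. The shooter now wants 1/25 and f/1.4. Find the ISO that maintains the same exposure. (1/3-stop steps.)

ISO 100

Shutter speed: 1/400 → 1/320 → 1/250 → 1/200 → 1/160 → 1/125 → 1/100 → 1/80 → 1/60 → 1/50 → 1/40 → 1/30 → 1/25 — 4 stops slower (brighter).
Aperture: f/1.1 → f/1.2 → f/1.4 — 2/3 stop stopped down (darker).
Net change so far: 3 1/3 stops brighter. Offset with the ISO: 1000 → 800 → 640 → 500 → 400 → 320 → 250 → 200 → 160 → 125 → 100.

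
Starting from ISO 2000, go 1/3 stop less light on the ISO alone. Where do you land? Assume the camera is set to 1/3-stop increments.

ISO: 2000 → 1600 — 1/3 stop lower (darker).

ISO 1600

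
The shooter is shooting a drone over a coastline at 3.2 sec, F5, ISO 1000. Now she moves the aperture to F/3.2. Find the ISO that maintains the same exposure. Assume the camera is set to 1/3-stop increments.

Aperture: f/5 → f/4.5 → f/4 → f/3.5 → f/3.2 — 1 1/3 stops larger aperture (brighter).
Need 1 1/3 stops darker from the ISO: 1000 → 800 → 640 → 500 → 400.

ISO 400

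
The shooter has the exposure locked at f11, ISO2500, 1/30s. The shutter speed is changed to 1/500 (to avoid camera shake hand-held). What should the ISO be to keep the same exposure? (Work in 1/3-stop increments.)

Shutter speed: 1/30 → 1/40 → 1/50 → 1/60 → 1/80 → 1/100 → 1/125 → 1/160 → 1/200 → 1/250 → 1/320 → 1/400 → 1/500 — 4 stops shorter (darker).
Need 4 stops brighter from the ISO: 2500 → 3200 → 4000 → 5000 → 6400 → 8000 → 10000 → 12800 → 16000 → 20000 → 25600 → 32000 → 40000.

ISO 40000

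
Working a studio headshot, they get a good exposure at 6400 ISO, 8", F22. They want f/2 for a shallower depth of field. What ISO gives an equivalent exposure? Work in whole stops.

Aperture: f/22 → f/16 → f/11 → f/8 → f/5.6 → f/4 → f/2.8 → f/2 — 7 stops larger aperture (brighter).
Need 7 stops darker from the ISO: 6400 → 3200 → 1600 → 800 → 400 → 200 → 100 → 50.

ISO 50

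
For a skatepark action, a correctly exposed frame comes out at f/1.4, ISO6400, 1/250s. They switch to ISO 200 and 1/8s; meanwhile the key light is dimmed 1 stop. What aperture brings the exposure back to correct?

f/1.0

Scene light: 1 stop darker.
ISO: 6400 → 3200 → 1600 → 800 → 400 → 200 — 5 stops dropped (darker).
Shutter speed: 1/250 → 1/125 → 1/60 → 1/30 → 1/15 → 1/8 — 5 stops longer (brighter).
Net so far: 1 stop darker. Aperture: f/1.4 → f/1.0.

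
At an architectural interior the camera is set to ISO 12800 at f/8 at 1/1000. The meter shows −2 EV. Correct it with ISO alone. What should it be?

Underexposed by 2 stops → need 2 stops brighter.
ISO: 12800 → 25600 → 51200.

ISO 51200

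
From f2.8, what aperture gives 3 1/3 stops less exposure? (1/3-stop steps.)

Aperture: f/2.8 → f/3.2 → f/3.5 → f/4 → f/4.5 → f/5 → f/5.6 → f/6.3 → f/7.1 → f/8 → f/9 — 3 1/3 stops stopped down (darker).

f/9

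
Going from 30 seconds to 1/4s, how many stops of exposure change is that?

30 → 15 → 8 → 4 → 2 → 1 → 1/2 → 1/4 — count the steps: 7 stops.

7 stops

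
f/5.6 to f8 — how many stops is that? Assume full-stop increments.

f/5.6 → f/8 — count the steps: 1 stop.

1 stop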